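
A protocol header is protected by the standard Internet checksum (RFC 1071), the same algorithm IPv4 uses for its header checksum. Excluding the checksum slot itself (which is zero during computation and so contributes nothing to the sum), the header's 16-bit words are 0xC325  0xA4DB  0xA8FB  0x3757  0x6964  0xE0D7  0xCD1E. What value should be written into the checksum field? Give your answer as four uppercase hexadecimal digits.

One's-complement addition (fold any carry out of bit 15 back into bit 0):
  0xC325 + 0xA4DB = 0x16800 → wrap carry → 0x6801
  0x6801 + 0xA8FB = 0x110FC → wrap carry → 0x10FD
  0x10FD + 0x3757 = 0x04854
  0x4854 + 0x6964 = 0x0B1B8
  0xB1B8 + 0xE0D7 = 0x1928F → wrap carry → 0x9290
  0x9290 + 0xCD1E = 0x15FAE → wrap carry → 0x5FAF
One's-complement sum = 0x5FAF.
Checksum = ~0x5FAF & 0xFFFF = 0xA050.

A050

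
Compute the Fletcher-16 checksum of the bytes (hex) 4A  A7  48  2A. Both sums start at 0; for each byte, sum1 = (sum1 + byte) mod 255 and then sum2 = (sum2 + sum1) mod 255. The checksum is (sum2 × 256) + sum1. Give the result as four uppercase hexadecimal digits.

Running sums (mod 255):
  after byte 0 (4A): sum1=74, sum2=74
  after byte 1 (A7): sum1=241, sum2=60
  after byte 2 (48): sum1=58, sum2=118
  after byte 3 (2A): sum1=100, sum2=218
Checksum = sum2·256 + sum1 = 218·256 + 100 = 55908 = 0xDA64.

DA64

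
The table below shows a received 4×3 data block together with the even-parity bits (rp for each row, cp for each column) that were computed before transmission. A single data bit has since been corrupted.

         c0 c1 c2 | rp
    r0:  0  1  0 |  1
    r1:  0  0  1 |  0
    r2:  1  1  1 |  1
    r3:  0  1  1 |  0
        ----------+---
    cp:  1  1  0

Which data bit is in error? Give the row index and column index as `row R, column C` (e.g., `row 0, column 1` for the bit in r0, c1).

row 1, column 2

Recompute each row's even parity and compare to rp:
  r0: data parity 1, sent rp 1 → ok
  r1: data parity 1, sent rp 0 → mismatch
  r2: data parity 1, sent rp 1 → ok
  r3: data parity 0, sent rp 0 → ok
Recompute each column's even parity and compare to cp:
  c0: data parity 1, sent cp 1 → ok
  c1: data parity 1, sent cp 1 → ok
  c2: data parity 1, sent cp 0 → mismatch
Exactly one row (r1) and one column (c2) fail → the flipped bit is at their intersection.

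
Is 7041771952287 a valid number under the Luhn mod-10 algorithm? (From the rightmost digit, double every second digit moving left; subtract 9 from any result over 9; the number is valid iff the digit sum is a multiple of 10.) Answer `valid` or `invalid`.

valid

From the right, keep odd positions and double even positions (subtract 9 from any doubled value over 9):
  doubled (positions 2,4,...): 7 4 9 5 2 0 → sum 27
  kept (positions 1,3,...): 7 2 5 1 7 4 7 → sum 33
Total = 60.
60 mod 10 = 0, so the number is valid.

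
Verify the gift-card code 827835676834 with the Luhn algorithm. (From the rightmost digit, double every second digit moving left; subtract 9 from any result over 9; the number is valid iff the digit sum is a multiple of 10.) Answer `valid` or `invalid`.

From the right, keep odd positions and double even positions (subtract 9 from any doubled value over 9):
  doubled (positions 2,4,...): 6 3 3 6 5 7 → sum 30
  kept (positions 1,3,...): 4 8 7 5 8 2 → sum 34
Total = 64.
64 mod 10 = 4, so the number is invalid.

invalid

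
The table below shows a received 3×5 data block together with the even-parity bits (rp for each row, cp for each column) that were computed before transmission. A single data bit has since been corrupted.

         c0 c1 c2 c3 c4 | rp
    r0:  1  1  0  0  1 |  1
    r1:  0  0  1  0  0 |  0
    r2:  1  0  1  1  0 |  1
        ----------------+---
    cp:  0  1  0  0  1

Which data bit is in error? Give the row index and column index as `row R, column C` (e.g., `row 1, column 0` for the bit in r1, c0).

Recompute each row's even parity and compare to rp:
  r0: data parity 1, sent rp 1 → ok
  r1: data parity 1, sent rp 0 → mismatch
  r2: data parity 1, sent rp 1 → ok
Recompute each column's even parity and compare to cp:
  c0: data parity 0, sent cp 0 → ok
  c1: data parity 1, sent cp 1 → ok
  c2: data parity 0, sent cp 0 → ok
  c3: data parity 1, sent cp 0 → mismatch
  c4: data parity 1, sent cp 1 → ok
Exactly one row (r1) and one column (c3) fail → the flipped bit is at their intersection.

row 1, column 3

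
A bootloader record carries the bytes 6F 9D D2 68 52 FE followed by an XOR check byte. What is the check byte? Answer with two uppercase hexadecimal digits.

XOR the bytes together:
  start with 0x6F
  0x6F ⊕ 0x9D = 0xF2
  0xF2 ⊕ 0xD2 = 0x20
  0x20 ⊕ 0x68 = 0x48
  0x48 ⊕ 0x52 = 0x1A
  0x1A ⊕ 0xFE = 0xE4

E4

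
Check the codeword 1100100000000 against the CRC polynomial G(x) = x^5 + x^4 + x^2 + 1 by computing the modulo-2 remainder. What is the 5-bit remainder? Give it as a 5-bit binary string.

00100

Modulo-2 division of 1100100000000 by 110101:
  pos 0: 110010 XOR 110101 = 000111
  pos 3: 111000 XOR 110101 = 001101
  pos 5: 110100 XOR 110101 = 000001
Remainder = 00100 (nonzero — an error is detected).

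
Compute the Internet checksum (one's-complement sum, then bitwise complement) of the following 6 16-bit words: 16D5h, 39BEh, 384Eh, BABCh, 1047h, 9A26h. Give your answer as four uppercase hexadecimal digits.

One's-complement addition (fold any carry out of bit 15 back into bit 0):
  0x16D5 + 0x39BE = 0x05093
  0x5093 + 0x384E = 0x088E1
  0x88E1 + 0xBABC = 0x1439D → wrap carry → 0x439E
  0x439E + 0x1047 = 0x053E5
  0x53E5 + 0x9A26 = 0x0EE0B
One's-complement sum = 0xEE0B.
Checksum = ~0xEE0B & 0xFFFF = 0x11F4.

11F4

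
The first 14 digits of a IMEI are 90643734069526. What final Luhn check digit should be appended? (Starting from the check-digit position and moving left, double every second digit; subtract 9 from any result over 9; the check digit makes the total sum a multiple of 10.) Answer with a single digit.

Partial digits right→left: 6 2 5 9 6 0 4 3 7 3 4 6 0 9
Double every second digit counting from the check-digit position (so the 1st, 3rd, 5th, ... of the partial from the right).
  doubled (with −9 where >9): 3 1 3 8 5 8 0 → sum 28
  kept as-is: 2 9 0 3 3 6 9 → sum 32
Total = 28 + 32 = 60.
Check digit = (10 − (60 mod 10)) mod 10 = 0.

0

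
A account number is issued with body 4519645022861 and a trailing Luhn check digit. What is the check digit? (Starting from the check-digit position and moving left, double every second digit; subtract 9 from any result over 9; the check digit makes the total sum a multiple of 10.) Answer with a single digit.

Partial digits right→left: 1 6 8 2 2 0 5 4 6 9 1 5 4
Double every second digit counting from the check-digit position (so the 1st, 3rd, 5th, ... of the partial from the right).
  doubled (with −9 where >9): 2 7 4 1 3 2 8 → sum 27
  kept as-is: 6 2 0 4 9 5 → sum 26
Total = 27 + 26 = 53.
Check digit = (10 − (53 mod 10)) mod 10 = 7.

7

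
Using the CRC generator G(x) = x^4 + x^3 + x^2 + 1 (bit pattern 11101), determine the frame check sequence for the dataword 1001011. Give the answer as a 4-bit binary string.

Append 4 zeros: 10010110000. Divide by 11101 (XOR where the leading bit is 1):
  pos 0: 10010 XOR 11101 = 01111
  pos 1: 11111 XOR 11101 = 00010
  pos 4: 10100 XOR 11101 = 01001
  pos 5: 10010 XOR 11101 = 01111
  pos 6: 11110 XOR 11101 = 00011
Remainder (last 4 bits) = 0011. This is the CRC / FCS.

0011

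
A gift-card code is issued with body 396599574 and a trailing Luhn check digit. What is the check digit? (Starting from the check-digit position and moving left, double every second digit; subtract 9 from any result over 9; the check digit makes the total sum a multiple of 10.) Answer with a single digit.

Partial digits right→left: 4 7 5 9 9 5 6 9 3
Double every second digit counting from the check-digit position (so the 1st, 3rd, 5th, ... of the partial from the right).
  doubled (with −9 where >9): 8 1 9 3 6 → sum 27
  kept as-is: 7 9 5 9 → sum 30
Total = 27 + 30 = 57.
Check digit = (10 − (57 mod 10)) mod 10 = 3.

3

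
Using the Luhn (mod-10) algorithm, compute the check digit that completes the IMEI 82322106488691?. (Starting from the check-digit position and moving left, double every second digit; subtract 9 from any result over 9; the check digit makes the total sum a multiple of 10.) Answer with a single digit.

Partial digits right→left: 1 9 6 8 8 4 6 0 1 2 2 3 2 8
Double every second digit counting from the check-digit position (so the 1st, 3rd, 5th, ... of the partial from the right).
  doubled (with −9 where >9): 2 3 7 3 2 4 4 → sum 25
  kept as-is: 9 8 4 0 2 3 8 → sum 34
Total = 25 + 34 = 59.
Check digit = (10 − (59 mod 10)) mod 10 = 1.

1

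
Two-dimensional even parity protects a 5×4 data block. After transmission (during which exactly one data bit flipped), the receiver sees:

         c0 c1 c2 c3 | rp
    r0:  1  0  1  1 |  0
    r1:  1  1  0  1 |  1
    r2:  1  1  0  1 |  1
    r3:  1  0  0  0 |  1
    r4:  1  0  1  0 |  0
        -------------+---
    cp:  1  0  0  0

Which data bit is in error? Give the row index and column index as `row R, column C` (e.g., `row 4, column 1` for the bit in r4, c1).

row 0, column 3

Recompute each row's even parity and compare to rp:
  r0: data parity 1, sent rp 0 → mismatch
  r1: data parity 1, sent rp 1 → ok
  r2: data parity 1, sent rp 1 → ok
  r3: data parity 1, sent rp 1 → ok
  r4: data parity 0, sent rp 0 → ok
Recompute each column's even parity and compare to cp:
  c0: data parity 1, sent cp 1 → ok
  c1: data parity 0, sent cp 0 → ok
  c2: data parity 0, sent cp 0 → ok
  c3: data parity 1, sent cp 0 → mismatch
Exactly one row (r0) and one column (c3) fail → the flipped bit is at their intersection.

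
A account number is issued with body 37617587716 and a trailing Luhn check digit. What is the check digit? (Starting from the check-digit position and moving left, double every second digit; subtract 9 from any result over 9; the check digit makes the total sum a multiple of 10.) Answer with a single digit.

0

Partial digits right→left: 6 1 7 7 8 5 7 1 6 7 3
Double every second digit counting from the check-digit position (so the 1st, 3rd, 5th, ... of the partial from the right).
  doubled (with −9 where >9): 3 5 7 5 3 6 → sum 29
  kept as-is: 1 7 5 1 7 → sum 21
Total = 29 + 21 = 50.
Check digit = (10 − (50 mod 10)) mod 10 = 0.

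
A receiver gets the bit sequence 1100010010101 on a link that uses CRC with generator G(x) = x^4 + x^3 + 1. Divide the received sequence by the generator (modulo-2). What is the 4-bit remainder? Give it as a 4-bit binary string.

Modulo-2 division of 1100010010101 by 11001:
  pos 0: 11000 XOR 11001 = 00001
  pos 4: 11001 XOR 11001 = 00000
Remainder = 0101 (nonzero — an error is detected).

0101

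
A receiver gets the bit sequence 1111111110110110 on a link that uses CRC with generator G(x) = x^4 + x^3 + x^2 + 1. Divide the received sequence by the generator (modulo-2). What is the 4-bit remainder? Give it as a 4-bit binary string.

Modulo-2 division of 1111111110110110 by 11101:
  pos 0: 11111 XOR 11101 = 00010
  pos 3: 10111 XOR 11101 = 01010
  pos 4: 10101 XOR 11101 = 01000
  pos 5: 10000 XOR 11101 = 01101
  pos 6: 11011 XOR 11101 = 00110
  pos 8: 11010 XOR 11101 = 00111
  pos 10: 11111 XOR 11101 = 00010
Remainder = 0100 (nonzero — an error is detected).

0100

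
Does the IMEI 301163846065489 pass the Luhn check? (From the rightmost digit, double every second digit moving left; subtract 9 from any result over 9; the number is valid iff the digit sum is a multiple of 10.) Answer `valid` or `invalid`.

From the right, keep odd positions and double even positions (subtract 9 from any doubled value over 9):
  doubled (positions 2,4,...): 7 1 0 8 6 2 0 → sum 24
  kept (positions 1,3,...): 9 4 6 6 8 6 1 3 → sum 43
Total = 67.
67 mod 10 = 7, so the number is invalid.

invalid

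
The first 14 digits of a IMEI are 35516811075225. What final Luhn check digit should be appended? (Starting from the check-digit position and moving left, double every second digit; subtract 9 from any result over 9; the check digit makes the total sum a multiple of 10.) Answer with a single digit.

6

Partial digits right→left: 5 2 2 5 7 0 1 1 8 6 1 5 5 3
Double every second digit counting from the check-digit position (so the 1st, 3rd, 5th, ... of the partial from the right).
  doubled (with −9 where >9): 1 4 5 2 7 2 1 → sum 22
  kept as-is: 2 5 0 1 6 5 3 → sum 22
Total = 22 + 22 = 44.
Check digit = (10 − (44 mod 10)) mod 10 = 6.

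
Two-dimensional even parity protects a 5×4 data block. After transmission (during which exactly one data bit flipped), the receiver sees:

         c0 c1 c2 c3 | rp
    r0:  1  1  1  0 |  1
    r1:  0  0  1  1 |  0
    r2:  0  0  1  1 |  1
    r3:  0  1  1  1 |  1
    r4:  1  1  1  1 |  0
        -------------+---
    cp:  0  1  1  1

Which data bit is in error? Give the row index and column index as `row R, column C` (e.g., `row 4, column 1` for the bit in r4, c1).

Recompute each row's even parity and compare to rp:
  r0: data parity 1, sent rp 1 → ok
  r1: data parity 0, sent rp 0 → ok
  r2: data parity 0, sent rp 1 → mismatch
  r3: data parity 1, sent rp 1 → ok
  r4: data parity 0, sent rp 0 → ok
Recompute each column's even parity and compare to cp:
  c0: data parity 0, sent cp 0 → ok
  c1: data parity 1, sent cp 1 → ok
  c2: data parity 1, sent cp 1 → ok
  c3: data parity 0, sent cp 1 → mismatch
Exactly one row (r2) and one column (c3) fail → the flipped bit is at their intersection.

row 2, column 3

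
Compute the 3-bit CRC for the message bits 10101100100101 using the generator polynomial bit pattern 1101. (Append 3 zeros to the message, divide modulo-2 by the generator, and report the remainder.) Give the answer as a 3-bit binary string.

101

Append 3 zeros: 10101100100101000. Divide by 1101 (XOR where the leading bit is 1):
  pos 0: 1010 XOR 1101 = 0111
  pos 1: 1111 XOR 1101 = 0010
  pos 3: 1010 XOR 1101 = 0111
  pos 4: 1110 XOR 1101 = 0011
  pos 6: 1110 XOR 1101 = 0011
  pos 8: 1101 XOR 1101 = 0000
  pos 13: 1000 XOR 1101 = 0101
Remainder (last 3 bits) = 101. This is the CRC / FCS.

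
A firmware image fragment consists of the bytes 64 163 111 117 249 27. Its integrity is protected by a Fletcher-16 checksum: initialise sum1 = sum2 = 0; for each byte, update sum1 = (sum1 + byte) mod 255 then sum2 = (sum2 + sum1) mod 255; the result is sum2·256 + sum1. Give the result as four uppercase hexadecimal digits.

Running sums (mod 255):
  after byte 0 (64): sum1=64, sum2=64
  after byte 1 (163): sum1=227, sum2=36
  after byte 2 (111): sum1=83, sum2=119
  after byte 3 (117): sum1=200, sum2=64
  after byte 4 (249): sum1=194, sum2=3
  after byte 5 (27): sum1=221, sum2=224
Checksum = sum2·256 + sum1 = 224·256 + 221 = 57565 = 0xE0DD.

E0DD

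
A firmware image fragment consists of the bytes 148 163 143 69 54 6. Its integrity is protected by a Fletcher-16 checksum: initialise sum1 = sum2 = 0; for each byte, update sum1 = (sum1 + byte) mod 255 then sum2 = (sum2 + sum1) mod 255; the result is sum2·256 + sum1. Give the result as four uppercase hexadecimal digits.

Running sums (mod 255):
  after byte 0 (148): sum1=148, sum2=148
  after byte 1 (163): sum1=56, sum2=204
  after byte 2 (143): sum1=199, sum2=148
  after byte 3 (69): sum1=13, sum2=161
  after byte 4 (54): sum1=67, sum2=228
  after byte 5 (6): sum1=73, sum2=46
Checksum = sum2·256 + sum1 = 46·256 + 73 = 11849 = 0x2E49.

2E49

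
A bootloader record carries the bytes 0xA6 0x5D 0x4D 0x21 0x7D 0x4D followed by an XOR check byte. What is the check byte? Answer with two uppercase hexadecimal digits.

XOR the bytes together:
  start with 0xA6
  0xA6 ⊕ 0x5D = 0xFB
  0xFB ⊕ 0x4D = 0xB6
  0xB6 ⊕ 0x21 = 0x97
  0x97 ⊕ 0x7D = 0xEA
  0xEA ⊕ 0x4D = 0xA7

A7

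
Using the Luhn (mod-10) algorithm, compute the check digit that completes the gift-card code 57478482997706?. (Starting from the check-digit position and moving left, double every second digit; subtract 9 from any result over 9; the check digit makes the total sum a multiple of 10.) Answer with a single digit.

0

Partial digits right→left: 6 0 7 7 9 9 2 8 4 8 7 4 7 5
Double every second digit counting from the check-digit position (so the 1st, 3rd, 5th, ... of the partial from the right).
  doubled (with −9 where >9): 3 5 9 4 8 5 5 → sum 39
  kept as-is: 0 7 9 8 8 4 5 → sum 41
Total = 39 + 41 = 80.
Check digit = (10 − (80 mod 10)) mod 10 = 0.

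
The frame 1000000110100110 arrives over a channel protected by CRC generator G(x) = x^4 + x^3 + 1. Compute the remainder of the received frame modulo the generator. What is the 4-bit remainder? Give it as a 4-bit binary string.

Modulo-2 division of 1000000110100110 by 11001:
  pos 0: 10000 XOR 11001 = 01001
  pos 1: 10010 XOR 11001 = 01011
  pos 2: 10110 XOR 11001 = 01111
  pos 3: 11111 XOR 11001 = 00110
  pos 5: 11010 XOR 11001 = 00011
  pos 8: 11100 XOR 11001 = 00101
  pos 10: 10111 XOR 11001 = 01110
  pos 11: 11100 XOR 11001 = 00101
Remainder = 0101 (nonzero — an error is detected).

0101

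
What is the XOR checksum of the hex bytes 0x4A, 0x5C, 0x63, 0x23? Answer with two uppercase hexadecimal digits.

56

XOR the bytes together:
  start with 0x4A
  0x4A ⊕ 0x5C = 0x16
  0x16 ⊕ 0x63 = 0x75
  0x75 ⊕ 0x23 = 0x56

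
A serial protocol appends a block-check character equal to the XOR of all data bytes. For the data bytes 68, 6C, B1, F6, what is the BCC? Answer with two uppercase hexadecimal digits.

XOR the bytes together:
  start with 0x68
  0x68 ⊕ 0x6C = 0x04
  0x04 ⊕ 0xB1 = 0xB5
  0xB5 ⊕ 0xF6 = 0x43

43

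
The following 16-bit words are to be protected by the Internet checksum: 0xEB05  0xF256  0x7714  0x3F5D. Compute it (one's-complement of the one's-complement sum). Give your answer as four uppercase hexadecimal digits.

6C31

One's-complement addition (fold any carry out of bit 15 back into bit 0):
  0xEB05 + 0xF256 = 0x1DD5B → wrap carry → 0xDD5C
  0xDD5C + 0x7714 = 0x15470 → wrap carry → 0x5471
  0x5471 + 0x3F5D = 0x093CE
One's-complement sum = 0x93CE.
Checksum = ~0x93CE & 0xFFFF = 0x6C31.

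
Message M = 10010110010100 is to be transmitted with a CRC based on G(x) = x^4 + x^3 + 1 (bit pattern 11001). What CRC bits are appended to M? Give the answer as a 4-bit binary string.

Append 4 zeros: 100101100101000000. Divide by 11001 (XOR where the leading bit is 1):
  pos 0: 10010 XOR 11001 = 01011
  pos 1: 10111 XOR 11001 = 01110
  pos 2: 11101 XOR 11001 = 00100
  pos 4: 10000 XOR 11001 = 01001
  pos 5: 10011 XOR 11001 = 01010
  pos 6: 10100 XOR 11001 = 01101
  pos 7: 11011 XOR 11001 = 00010
  pos 10: 10000 XOR 11001 = 01001
  pos 11: 10010 XOR 11001 = 01011
  pos 12: 10110 XOR 11001 = 01111
  pos 13: 11110 XOR 11001 = 00111
Remainder (last 4 bits) = 0111. This is the CRC / FCS.

0111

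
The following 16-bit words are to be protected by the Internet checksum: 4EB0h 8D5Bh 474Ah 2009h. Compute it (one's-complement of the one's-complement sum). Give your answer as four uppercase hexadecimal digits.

BCA0

One's-complement addition (fold any carry out of bit 15 back into bit 0):
  0x4EB0 + 0x8D5B = 0x0DC0B
  0xDC0B + 0x474A = 0x12355 → wrap carry → 0x2356
  0x2356 + 0x2009 = 0x0435F
One's-complement sum = 0x435F.
Checksum = ~0x435F & 0xFFFF = 0xBCA0.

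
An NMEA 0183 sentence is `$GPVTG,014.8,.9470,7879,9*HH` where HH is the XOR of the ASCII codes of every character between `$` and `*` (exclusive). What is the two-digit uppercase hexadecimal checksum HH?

6D

XOR the ASCII codes of the payload characters:
  'G' = 0x47 → acc = 0x47
  'P' = 0x50 → acc = 0x17
  'V' = 0x56 → acc = 0x41
  'T' = 0x54 → acc = 0x15
  'G' = 0x47 → acc = 0x52
  ',' = 0x2C → acc = 0x7E
  '0' = 0x30 → acc = 0x4E
  '1' = 0x31 → acc = 0x7F
  '4' = 0x34 → acc = 0x4B
  '.' = 0x2E → acc = 0x65
  '8' = 0x38 → acc = 0x5D
  ',' = 0x2C → acc = 0x71
  '.' = 0x2E → acc = 0x5F
  '9' = 0x39 → acc = 0x66
  '4' = 0x34 → acc = 0x52
  '7' = 0x37 → acc = 0x65
  '0' = 0x30 → acc = 0x55
  ',' = 0x2C → acc = 0x79
  '7' = 0x37 → acc = 0x4E
  '8' = 0x38 → acc = 0x76
  '7' = 0x37 → acc = 0x41
  '9' = 0x39 → acc = 0x78
  ',' = 0x2C → acc = 0x54
  '9' = 0x39 → acc = 0x6D
Checksum = 0x6D.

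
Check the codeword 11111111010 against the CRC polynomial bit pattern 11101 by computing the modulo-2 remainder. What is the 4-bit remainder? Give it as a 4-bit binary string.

0001

Modulo-2 division of 11111111010 by 11101:
  pos 0: 11111 XOR 11101 = 00010
  pos 3: 10111 XOR 11101 = 01010
  pos 4: 10100 XOR 11101 = 01001
  pos 5: 10011 XOR 11101 = 01110
  pos 6: 11100 XOR 11101 = 00001
Remainder = 0001 (nonzero — an error is detected).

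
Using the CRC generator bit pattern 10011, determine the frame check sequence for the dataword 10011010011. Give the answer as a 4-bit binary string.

Append 4 zeros: 100110100110000. Divide by 10011 (XOR where the leading bit is 1):
  pos 0: 10011 XOR 10011 = 00000
  pos 6: 10011 XOR 10011 = 00000
Remainder (last 4 bits) = 0000. This is the CRC / FCS.

0000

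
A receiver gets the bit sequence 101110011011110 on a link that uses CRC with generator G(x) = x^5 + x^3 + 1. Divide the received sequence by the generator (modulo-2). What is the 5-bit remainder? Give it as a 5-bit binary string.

Modulo-2 division of 101110011011110 by 101001:
  pos 0: 101110 XOR 101001 = 000111
  pos 3: 111011 XOR 101001 = 010010
  pos 4: 100100 XOR 101001 = 001101
  pos 6: 110111 XOR 101001 = 011110
  pos 7: 111101 XOR 101001 = 010100
  pos 8: 101001 XOR 101001 = 000000
Remainder = 00000 (zero — the frame passes the CRC check).

00000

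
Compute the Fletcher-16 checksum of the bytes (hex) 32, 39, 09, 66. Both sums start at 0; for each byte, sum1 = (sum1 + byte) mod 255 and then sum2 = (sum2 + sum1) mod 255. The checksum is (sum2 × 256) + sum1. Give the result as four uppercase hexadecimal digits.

ECDA

Running sums (mod 255):
  after byte 0 (32): sum1=50, sum2=50
  after byte 1 (39): sum1=107, sum2=157
  after byte 2 (09): sum1=116, sum2=18
  after byte 3 (66): sum1=218, sum2=236
Checksum = sum2·256 + sum1 = 236·256 + 218 = 60634 = 0xECDA.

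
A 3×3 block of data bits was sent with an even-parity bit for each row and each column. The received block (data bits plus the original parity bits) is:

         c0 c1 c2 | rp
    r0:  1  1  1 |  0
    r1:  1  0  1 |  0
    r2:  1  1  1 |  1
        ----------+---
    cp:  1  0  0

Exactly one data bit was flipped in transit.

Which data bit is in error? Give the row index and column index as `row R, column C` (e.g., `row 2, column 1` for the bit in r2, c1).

row 0, column 2

Recompute each row's even parity and compare to rp:
  r0: data parity 1, sent rp 0 → mismatch
  r1: data parity 0, sent rp 0 → ok
  r2: data parity 1, sent rp 1 → ok
Recompute each column's even parity and compare to cp:
  c0: data parity 1, sent cp 1 → ok
  c1: data parity 0, sent cp 0 → ok
  c2: data parity 1, sent cp 0 → mismatch
Exactly one row (r0) and one column (c2) fail → the flipped bit is at their intersection.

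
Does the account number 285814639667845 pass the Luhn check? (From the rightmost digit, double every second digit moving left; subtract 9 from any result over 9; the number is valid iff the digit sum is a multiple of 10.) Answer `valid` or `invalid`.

From the right, keep odd positions and double even positions (subtract 9 from any doubled value over 9):
  doubled (positions 2,4,...): 8 5 3 6 8 7 7 → sum 44
  kept (positions 1,3,...): 5 8 6 9 6 1 5 2 → sum 42
Total = 86.
86 mod 10 = 6, so the number is invalid.

invalid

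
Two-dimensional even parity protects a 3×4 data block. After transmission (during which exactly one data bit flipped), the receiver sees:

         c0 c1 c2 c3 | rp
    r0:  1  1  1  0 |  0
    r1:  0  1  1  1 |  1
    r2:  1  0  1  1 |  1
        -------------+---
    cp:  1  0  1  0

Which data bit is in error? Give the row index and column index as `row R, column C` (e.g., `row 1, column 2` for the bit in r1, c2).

row 0, column 0

Recompute each row's even parity and compare to rp:
  r0: data parity 1, sent rp 0 → mismatch
  r1: data parity 1, sent rp 1 → ok
  r2: data parity 1, sent rp 1 → ok
Recompute each column's even parity and compare to cp:
  c0: data parity 0, sent cp 1 → mismatch
  c1: data parity 0, sent cp 0 → ok
  c2: data parity 1, sent cp 1 → ok
  c3: data parity 0, sent cp 0 → ok
Exactly one row (r0) and one column (c0) fail → the flipped bit is at their intersection.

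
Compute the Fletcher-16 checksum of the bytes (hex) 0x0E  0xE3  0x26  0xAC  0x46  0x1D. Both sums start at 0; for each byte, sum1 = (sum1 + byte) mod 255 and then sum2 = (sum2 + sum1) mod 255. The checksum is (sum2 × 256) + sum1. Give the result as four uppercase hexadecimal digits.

1028

Running sums (mod 255):
  after byte 0 (0x0E): sum1=14, sum2=14
  after byte 1 (0xE3): sum1=241, sum2=0
  after byte 2 (0x26): sum1=24, sum2=24
  after byte 3 (0xAC): sum1=196, sum2=220
  after byte 4 (0x46): sum1=11, sum2=231
  after byte 5 (0x1D): sum1=40, sum2=16
Checksum = sum2·256 + sum1 = 16·256 + 40 = 4136 = 0x1028.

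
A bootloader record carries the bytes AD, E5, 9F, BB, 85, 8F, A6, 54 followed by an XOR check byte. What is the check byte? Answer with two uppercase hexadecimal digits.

94

XOR the bytes together:
  start with 0xAD
  0xAD ⊕ 0xE5 = 0x48
  0x48 ⊕ 0x9F = 0xD7
  0xD7 ⊕ 0xBB = 0x6C
  0x6C ⊕ 0x85 = 0xE9
  0xE9 ⊕ 0x8F = 0x66
  0x66 ⊕ 0xA6 = 0xC0
  0xC0 ⊕ 0x54 = 0x94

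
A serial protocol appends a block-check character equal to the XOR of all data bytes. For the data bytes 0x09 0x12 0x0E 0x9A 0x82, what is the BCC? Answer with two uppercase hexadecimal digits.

XOR the bytes together:
  start with 0x09
  0x09 ⊕ 0x12 = 0x1B
  0x1B ⊕ 0x0E = 0x15
  0x15 ⊕ 0x9A = 0x8F
  0x8F ⊕ 0x82 = 0x0D

0D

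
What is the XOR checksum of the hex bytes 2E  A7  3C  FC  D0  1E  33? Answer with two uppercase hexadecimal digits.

B4

XOR the bytes together:
  start with 0x2E
  0x2E ⊕ 0xA7 = 0x89
  0x89 ⊕ 0x3C = 0xB5
  0xB5 ⊕ 0xFC = 0x49
  0x49 ⊕ 0xD0 = 0x99
  0x99 ⊕ 0x1E = 0x87
  0x87 ⊕ 0x33 = 0xB4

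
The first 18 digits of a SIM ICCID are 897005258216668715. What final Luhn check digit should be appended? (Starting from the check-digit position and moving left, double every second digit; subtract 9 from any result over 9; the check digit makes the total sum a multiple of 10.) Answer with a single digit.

2

Partial digits right→left: 5 1 7 8 6 6 6 1 2 8 5 2 5 0 0 7 9 8
Double every second digit counting from the check-digit position (so the 1st, 3rd, 5th, ... of the partial from the right).
  doubled (with −9 where >9): 1 5 3 3 4 1 1 0 9 → sum 27
  kept as-is: 1 8 6 1 8 2 0 7 8 → sum 41
Total = 27 + 41 = 68.
Check digit = (10 − (68 mod 10)) mod 10 = 2.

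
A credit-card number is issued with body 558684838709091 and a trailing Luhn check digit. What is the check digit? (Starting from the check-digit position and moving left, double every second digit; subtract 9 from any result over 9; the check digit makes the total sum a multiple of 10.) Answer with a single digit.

Partial digits right→left: 1 9 0 9 0 7 8 3 8 4 8 6 8 5 5
Double every second digit counting from the check-digit position (so the 1st, 3rd, 5th, ... of the partial from the right).
  doubled (with −9 where >9): 2 0 0 7 7 7 7 1 → sum 31
  kept as-is: 9 9 7 3 4 6 5 → sum 43
Total = 31 + 43 = 74.
Check digit = (10 − (74 mod 10)) mod 10 = 6.

6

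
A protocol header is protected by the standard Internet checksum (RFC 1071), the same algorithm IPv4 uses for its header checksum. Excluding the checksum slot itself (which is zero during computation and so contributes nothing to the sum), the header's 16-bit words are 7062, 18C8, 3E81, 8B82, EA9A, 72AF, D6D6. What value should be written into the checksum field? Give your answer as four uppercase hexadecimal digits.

78B0

One's-complement addition (fold any carry out of bit 15 back into bit 0):
  0x7062 + 0x18C8 = 0x0892A
  0x892A + 0x3E81 = 0x0C7AB
  0xC7AB + 0x8B82 = 0x1532D → wrap carry → 0x532E
  0x532E + 0xEA9A = 0x13DC8 → wrap carry → 0x3DC9
  0x3DC9 + 0x72AF = 0x0B078
  0xB078 + 0xD6D6 = 0x1874E → wrap carry → 0x874F
One's-complement sum = 0x874F.
Checksum = ~0x874F & 0xFFFF = 0x78B0.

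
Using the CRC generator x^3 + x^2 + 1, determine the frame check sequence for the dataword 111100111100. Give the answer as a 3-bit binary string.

101

Append 3 zeros: 111100111100000. Divide by 1101 (XOR where the leading bit is 1):
  pos 0: 1111 XOR 1101 = 0010
  pos 2: 1000 XOR 1101 = 0101
  pos 3: 1011 XOR 1101 = 0110
  pos 4: 1101 XOR 1101 = 0000
  pos 8: 1100 XOR 1101 = 0001
  pos 11: 1000 XOR 1101 = 0101
Remainder (last 3 bits) = 101. This is the CRC / FCS.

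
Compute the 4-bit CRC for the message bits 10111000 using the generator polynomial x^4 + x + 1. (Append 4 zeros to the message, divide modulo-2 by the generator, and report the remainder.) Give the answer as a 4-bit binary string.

1010

Append 4 zeros: 101110000000. Divide by 10011 (XOR where the leading bit is 1):
  pos 0: 10111 XOR 10011 = 00100
  pos 2: 10000 XOR 10011 = 00011
  pos 5: 11000 XOR 10011 = 01011
  pos 6: 10110 XOR 10011 = 00101
Remainder (last 4 bits) = 1010. This is the CRC / FCS.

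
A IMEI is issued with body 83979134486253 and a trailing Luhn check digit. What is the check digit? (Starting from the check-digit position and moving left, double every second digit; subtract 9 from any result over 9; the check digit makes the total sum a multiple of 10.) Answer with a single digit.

8

Partial digits right→left: 3 5 2 6 8 4 4 3 1 9 7 9 3 8
Double every second digit counting from the check-digit position (so the 1st, 3rd, 5th, ... of the partial from the right).
  doubled (with −9 where >9): 6 4 7 8 2 5 6 → sum 38
  kept as-is: 5 6 4 3 9 9 8 → sum 44
Total = 38 + 44 = 82.
Check digit = (10 − (82 mod 10)) mod 10 = 8.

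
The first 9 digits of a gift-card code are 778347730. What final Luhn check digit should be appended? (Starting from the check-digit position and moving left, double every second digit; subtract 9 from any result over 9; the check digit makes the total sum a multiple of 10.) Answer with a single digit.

5

Partial digits right→left: 0 3 7 7 4 3 8 7 7
Double every second digit counting from the check-digit position (so the 1st, 3rd, 5th, ... of the partial from the right).
  doubled (with −9 where >9): 0 5 8 7 5 → sum 25
  kept as-is: 3 7 3 7 → sum 20
Total = 25 + 20 = 45.
Check digit = (10 − (45 mod 10)) mod 10 = 5.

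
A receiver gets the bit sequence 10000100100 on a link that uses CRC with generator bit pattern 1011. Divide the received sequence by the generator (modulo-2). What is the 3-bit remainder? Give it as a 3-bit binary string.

000

Modulo-2 division of 10000100100 by 1011:
  pos 0: 1000 XOR 1011 = 0011
  pos 2: 1101 XOR 1011 = 0110
  pos 3: 1100 XOR 1011 = 0111
  pos 4: 1110 XOR 1011 = 0101
  pos 5: 1011 XOR 1011 = 0000
Remainder = 000 (zero — the frame passes the CRC check).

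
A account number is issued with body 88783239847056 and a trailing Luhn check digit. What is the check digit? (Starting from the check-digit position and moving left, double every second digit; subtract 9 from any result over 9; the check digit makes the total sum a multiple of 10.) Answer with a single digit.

1

Partial digits right→left: 6 5 0 7 4 8 9 3 2 3 8 7 8 8
Double every second digit counting from the check-digit position (so the 1st, 3rd, 5th, ... of the partial from the right).
  doubled (with −9 where >9): 3 0 8 9 4 7 7 → sum 38
  kept as-is: 5 7 8 3 3 7 8 → sum 41
Total = 38 + 41 = 79.
Check digit = (10 − (79 mod 10)) mod 10 = 1.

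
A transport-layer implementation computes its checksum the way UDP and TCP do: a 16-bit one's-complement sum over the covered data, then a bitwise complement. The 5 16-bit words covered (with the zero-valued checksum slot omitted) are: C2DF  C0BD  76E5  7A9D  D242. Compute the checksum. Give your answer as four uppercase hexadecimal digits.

One's-complement addition (fold any carry out of bit 15 back into bit 0):
  0xC2DF + 0xC0BD = 0x1839C → wrap carry → 0x839D
  0x839D + 0x76E5 = 0x0FA82
  0xFA82 + 0x7A9D = 0x1751F → wrap carry → 0x7520
  0x7520 + 0xD242 = 0x14762 → wrap carry → 0x4763
One's-complement sum = 0x4763.
Checksum = ~0x4763 & 0xFFFF = 0xB89C.

B89C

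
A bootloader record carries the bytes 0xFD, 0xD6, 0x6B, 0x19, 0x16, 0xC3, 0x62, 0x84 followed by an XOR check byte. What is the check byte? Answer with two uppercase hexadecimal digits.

6A

XOR the bytes together:
  start with 0xFD
  0xFD ⊕ 0xD6 = 0x2B
  0x2B ⊕ 0x6B = 0x40
  0x40 ⊕ 0x19 = 0x59
  0x59 ⊕ 0x16 = 0x4F
  0x4F ⊕ 0xC3 = 0x8C
  0x8C ⊕ 0x62 = 0xEE
  0xEE ⊕ 0x84 = 0x6A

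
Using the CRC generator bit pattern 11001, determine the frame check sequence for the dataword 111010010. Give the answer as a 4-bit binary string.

Append 4 zeros: 1110100100000. Divide by 11001 (XOR where the leading bit is 1):
  pos 0: 11101 XOR 11001 = 00100
  pos 2: 10000 XOR 11001 = 01001
  pos 3: 10011 XOR 11001 = 01010
  pos 4: 10100 XOR 11001 = 01101
  pos 5: 11010 XOR 11001 = 00011
  pos 8: 11000 XOR 11001 = 00001
Remainder (last 4 bits) = 0001. This is the CRC / FCS.

0001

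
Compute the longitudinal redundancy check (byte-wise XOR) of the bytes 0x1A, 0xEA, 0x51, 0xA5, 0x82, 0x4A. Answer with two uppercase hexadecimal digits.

XOR the bytes together:
  start with 0x1A
  0x1A ⊕ 0xEA = 0xF0
  0xF0 ⊕ 0x51 = 0xA1
  0xA1 ⊕ 0xA5 = 0x04
  0x04 ⊕ 0x82 = 0x86
  0x86 ⊕ 0x4A = 0xCC

CC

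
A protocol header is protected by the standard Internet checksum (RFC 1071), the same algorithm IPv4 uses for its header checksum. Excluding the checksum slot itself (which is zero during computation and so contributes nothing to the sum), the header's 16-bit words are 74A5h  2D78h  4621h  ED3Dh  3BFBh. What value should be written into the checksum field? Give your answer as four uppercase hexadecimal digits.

EE87

One's-complement addition (fold any carry out of bit 15 back into bit 0):
  0x74A5 + 0x2D78 = 0x0A21D
  0xA21D + 0x4621 = 0x0E83E
  0xE83E + 0xED3D = 0x1D57B → wrap carry → 0xD57C
  0xD57C + 0x3BFB = 0x11177 → wrap carry → 0x1178
One's-complement sum = 0x1178.
Checksum = ~0x1178 & 0xFFFF = 0xEE87.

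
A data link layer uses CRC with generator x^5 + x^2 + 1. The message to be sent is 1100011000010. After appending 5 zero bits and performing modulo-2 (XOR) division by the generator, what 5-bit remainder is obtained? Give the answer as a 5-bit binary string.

Append 5 zeros: 110001100001000000. Divide by 100101 (XOR where the leading bit is 1):
  pos 0: 110001 XOR 100101 = 010100
  pos 1: 101001 XOR 100101 = 001100
  pos 3: 110000 XOR 100101 = 010101
  pos 4: 101010 XOR 100101 = 001111
  pos 6: 111101 XOR 100101 = 011000
  pos 7: 110000 XOR 100101 = 010101
  pos 8: 101010 XOR 100101 = 001111
  pos 10: 111100 XOR 100101 = 011001
  pos 11: 110010 XOR 100101 = 010111
  pos 12: 101110 XOR 100101 = 001011
Remainder (last 5 bits) = 01011. This is the CRC / FCS.

01011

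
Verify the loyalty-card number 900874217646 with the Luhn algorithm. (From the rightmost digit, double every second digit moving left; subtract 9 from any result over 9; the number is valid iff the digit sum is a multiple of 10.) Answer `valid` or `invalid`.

invalid

From the right, keep odd positions and double even positions (subtract 9 from any doubled value over 9):
  doubled (positions 2,4,...): 8 5 4 5 0 9 → sum 31
  kept (positions 1,3,...): 6 6 1 4 8 0 → sum 25
Total = 56.
56 mod 10 = 6, so the number is invalid.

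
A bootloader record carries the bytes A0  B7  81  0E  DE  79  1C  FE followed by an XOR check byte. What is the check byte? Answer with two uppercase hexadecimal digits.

XOR the bytes together:
  start with 0xA0
  0xA0 ⊕ 0xB7 = 0x17
  0x17 ⊕ 0x81 = 0x96
  0x96 ⊕ 0x0E = 0x98
  0x98 ⊕ 0xDE = 0x46
  0x46 ⊕ 0x79 = 0x3F
  0x3F ⊕ 0x1C = 0x23
  0x23 ⊕ 0xFE = 0xDD

DD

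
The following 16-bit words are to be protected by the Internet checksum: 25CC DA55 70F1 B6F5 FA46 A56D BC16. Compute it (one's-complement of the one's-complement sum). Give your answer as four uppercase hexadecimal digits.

7C2B

One's-complement addition (fold any carry out of bit 15 back into bit 0):
  0x25CC + 0xDA55 = 0x10021 → wrap carry → 0x0022
  0x0022 + 0x70F1 = 0x07113
  0x7113 + 0xB6F5 = 0x12808 → wrap carry → 0x2809
  0x2809 + 0xFA46 = 0x1224F → wrap carry → 0x2250
  0x2250 + 0xA56D = 0x0C7BD
  0xC7BD + 0xBC16 = 0x183D3 → wrap carry → 0x83D4
One's-complement sum = 0x83D4.
Checksum = ~0x83D4 & 0xFFFF = 0x7C2B.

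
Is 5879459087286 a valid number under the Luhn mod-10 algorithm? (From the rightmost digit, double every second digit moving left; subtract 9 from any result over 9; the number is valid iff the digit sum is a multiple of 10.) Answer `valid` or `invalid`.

valid

From the right, keep odd positions and double even positions (subtract 9 from any doubled value over 9):
  doubled (positions 2,4,...): 7 5 0 1 9 7 → sum 29
  kept (positions 1,3,...): 6 2 8 9 4 7 5 → sum 41
Total = 70.
70 mod 10 = 0, so the number is valid.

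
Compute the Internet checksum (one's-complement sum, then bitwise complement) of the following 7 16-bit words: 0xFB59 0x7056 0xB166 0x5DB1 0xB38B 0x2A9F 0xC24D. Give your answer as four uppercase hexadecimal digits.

E4BE

One's-complement addition (fold any carry out of bit 15 back into bit 0):
  0xFB59 + 0x7056 = 0x16BAF → wrap carry → 0x6BB0
  0x6BB0 + 0xB166 = 0x11D16 → wrap carry → 0x1D17
  0x1D17 + 0x5DB1 = 0x07AC8
  0x7AC8 + 0xB38B = 0x12E53 → wrap carry → 0x2E54
  0x2E54 + 0x2A9F = 0x058F3
  0x58F3 + 0xC24D = 0x11B40 → wrap carry → 0x1B41
One's-complement sum = 0x1B41.
Checksum = ~0x1B41 & 0xFFFF = 0xE4BE.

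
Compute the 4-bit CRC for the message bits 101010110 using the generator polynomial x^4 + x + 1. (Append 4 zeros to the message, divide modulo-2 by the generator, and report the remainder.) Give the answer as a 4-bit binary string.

Append 4 zeros: 1010101100000. Divide by 10011 (XOR where the leading bit is 1):
  pos 0: 10101 XOR 10011 = 00110
  pos 2: 11001 XOR 10011 = 01010
  pos 3: 10101 XOR 10011 = 00110
  pos 5: 11000 XOR 10011 = 01011
  pos 6: 10110 XOR 10011 = 00101
  pos 8: 10100 XOR 10011 = 00111
Remainder (last 4 bits) = 0111. This is the CRC / FCS.

0111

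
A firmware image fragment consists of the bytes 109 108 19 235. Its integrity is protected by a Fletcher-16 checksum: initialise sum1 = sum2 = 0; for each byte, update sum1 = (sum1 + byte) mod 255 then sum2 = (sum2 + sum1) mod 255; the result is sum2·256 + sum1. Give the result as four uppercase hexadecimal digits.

0DD8

Running sums (mod 255):
  after byte 0 (109): sum1=109, sum2=109
  after byte 1 (108): sum1=217, sum2=71
  after byte 2 (19): sum1=236, sum2=52
  after byte 3 (235): sum1=216, sum2=13
Checksum = sum2·256 + sum1 = 13·256 + 216 = 3544 = 0x0DD8.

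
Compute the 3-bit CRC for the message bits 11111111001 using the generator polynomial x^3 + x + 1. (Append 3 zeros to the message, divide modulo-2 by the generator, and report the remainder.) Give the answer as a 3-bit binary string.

110

Append 3 zeros: 11111111001000. Divide by 1011 (XOR where the leading bit is 1):
  pos 0: 1111 XOR 1011 = 0100
  pos 1: 1001 XOR 1011 = 0010
  pos 3: 1011 XOR 1011 = 0000
  pos 7: 1001 XOR 1011 = 0010
  pos 9: 1000 XOR 1011 = 0011
Remainder (last 3 bits) = 110. This is the CRC / FCS.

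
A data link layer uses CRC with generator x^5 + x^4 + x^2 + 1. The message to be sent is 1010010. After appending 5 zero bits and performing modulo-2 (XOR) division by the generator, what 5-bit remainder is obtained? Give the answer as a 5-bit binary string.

Append 5 zeros: 101001000000. Divide by 110101 (XOR where the leading bit is 1):
  pos 0: 101001 XOR 110101 = 011100
  pos 1: 111000 XOR 110101 = 001101
  pos 3: 110100 XOR 110101 = 000001
Remainder (last 5 bits) = 01000. This is the CRC / FCS.

01000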